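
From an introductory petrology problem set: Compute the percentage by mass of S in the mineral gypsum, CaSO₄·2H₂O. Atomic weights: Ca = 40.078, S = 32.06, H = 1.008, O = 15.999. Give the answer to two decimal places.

18.62 wt%

Formula mass = 1*40.078 + 1*32.06 + 6*15.999 + 4*1.008 = 172.164 g/mol, of which 32.060 g is S.
So S makes up 32.060/172.164 = 0.1862 of the mass, i.e. 18.62%.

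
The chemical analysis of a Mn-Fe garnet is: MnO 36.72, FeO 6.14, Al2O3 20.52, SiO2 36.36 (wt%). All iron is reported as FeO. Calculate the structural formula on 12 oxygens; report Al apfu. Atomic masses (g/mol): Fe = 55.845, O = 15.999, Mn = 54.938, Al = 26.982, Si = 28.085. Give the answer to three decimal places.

36.72 wt% MnO ÷ 70.937 g/mol = 0.51764 mol, giving 0.51764 Mn and 0.51764 O.
6.14 wt% FeO ÷ 71.844 g/mol = 0.08546 mol, giving 0.08546 Fe and 0.08546 O.
20.52 wt% Al2O3 ÷ 101.961 g/mol = 0.20125 mol, giving 0.40250 Al and 0.60375 O.
36.36 wt% SiO2 ÷ 60.083 g/mol = 0.60516 mol, giving 0.60516 Si and 1.21032 O.
Oxygen sums to 2.41717; scaling by 12/2.41717 = 4.96448 puts the formula on 12 O.
Al: 0.40250 × 4.96448 = 1.998 atoms per formula unit.

1.998 Al apfu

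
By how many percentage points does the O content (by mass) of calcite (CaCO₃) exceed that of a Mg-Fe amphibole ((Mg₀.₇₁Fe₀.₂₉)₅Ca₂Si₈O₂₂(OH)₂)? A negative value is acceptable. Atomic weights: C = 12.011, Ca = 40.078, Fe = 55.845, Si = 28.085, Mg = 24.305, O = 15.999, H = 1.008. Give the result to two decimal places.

O in CaCO₃: molar mass 100.086 g/mol; 3×15.999 = 47.997 g → 47.96 wt%.
O in (Mg₀.₇₁Fe₀.₂₉)₅Ca₂Si₈O₂₂(OH)₂: molar mass 858.086 g/mol; 24×15.999 = 383.976 g → 44.75 wt%.
Difference = 47.96 − 44.75 = 3.21 percentage points.

3.21 percentage points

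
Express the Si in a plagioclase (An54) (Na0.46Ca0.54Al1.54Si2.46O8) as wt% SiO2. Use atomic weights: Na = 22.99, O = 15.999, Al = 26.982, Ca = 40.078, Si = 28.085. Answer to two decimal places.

54.57 wt%

Formula mass = 270.851 g/mol.
2.46 Si → 2.4600 mol SiO2 per formula unit; M(SiO2) = 60.083, so SiO2 mass = 147.804 g.
147.804/270.851 × 100 = 54.57 wt%.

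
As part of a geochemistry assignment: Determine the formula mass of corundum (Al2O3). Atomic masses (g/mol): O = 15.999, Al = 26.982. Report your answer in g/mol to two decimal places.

The formula mass is the sum 2×26.982 + 3×15.999.

101.96 g/mol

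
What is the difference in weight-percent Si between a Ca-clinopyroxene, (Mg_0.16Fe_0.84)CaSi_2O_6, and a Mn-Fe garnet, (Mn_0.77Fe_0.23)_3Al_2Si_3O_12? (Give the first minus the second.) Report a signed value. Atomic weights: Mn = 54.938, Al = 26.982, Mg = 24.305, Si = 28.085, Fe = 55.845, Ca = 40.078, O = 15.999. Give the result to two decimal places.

M((Mg_0.16Fe_0.84)CaSi_2O_6) = 243.041 g/mol, so wt% Si = 56.170/243.041 × 100 = 23.11%.
M((Mn_0.77Fe_0.23)_3Al_2Si_3O_12) = 495.647 g/mol, so wt% Si = 84.255/495.647 × 100 = 17.00%.
23.11 − 17.00 = 6.11 pp.

6.11 percentage points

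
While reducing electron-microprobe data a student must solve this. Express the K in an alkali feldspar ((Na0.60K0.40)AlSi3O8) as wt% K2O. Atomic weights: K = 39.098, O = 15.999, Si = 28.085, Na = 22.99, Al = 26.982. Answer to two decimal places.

7.01 wt%

Molar mass of (Na0.60K0.40)AlSi3O8 = 0.60×22.99 + 0.40×39.098 + 1×26.982 + 3×28.085 + 8×15.999 = 268.662 g/mol.
Each formula unit contains 0.40 K, equivalent to 0.40/2 = 0.2000 mol K2O.
M(K2O) = 2×39.098 + 1×15.999 = 94.195 g/mol.
Mass of K2O per formula unit = 0.2000 × 94.195 = 18.839 g.
K2O wt% = 18.839 / 268.662 × 100 = 7.01%.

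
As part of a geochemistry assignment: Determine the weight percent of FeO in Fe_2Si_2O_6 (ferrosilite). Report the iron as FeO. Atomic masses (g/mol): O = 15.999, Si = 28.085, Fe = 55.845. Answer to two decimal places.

54.46 wt%

Molar mass of Fe_2Si_2O_6 = 2×55.845 + 2×28.085 + 6×15.999 = 263.854 g/mol.
Each formula unit contains 2 Fe, equivalent to 2/1 = 2.0000 mol FeO.
M(FeO) = 1×55.845 + 1×15.999 = 71.844 g/mol.
Mass of FeO per formula unit = 2.0000 × 71.844 = 143.688 g.
FeO wt% = 143.688 / 263.854 × 100 = 54.46%.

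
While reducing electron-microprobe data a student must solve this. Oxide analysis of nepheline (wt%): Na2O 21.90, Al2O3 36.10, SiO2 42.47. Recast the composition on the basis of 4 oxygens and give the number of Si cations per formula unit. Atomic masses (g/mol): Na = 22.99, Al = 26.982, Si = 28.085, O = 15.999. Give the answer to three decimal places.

Na2O: 21.90/61.979 = 0.35335 mol → 0.70670 mol Na, 0.35335 mol O.
Al2O3: 36.10/101.961 = 0.35406 mol → 0.70812 mol Al, 1.06218 mol O.
SiO2: 42.47/60.083 = 0.70686 mol → 0.70686 mol Si, 1.41372 mol O.
Total oxygen = 2.82925 mol. Normalization factor = 4/2.82925 = 1.41380.
Si per 4 O = 0.70686 × 1.41380 = 0.999.

0.999 Si apfu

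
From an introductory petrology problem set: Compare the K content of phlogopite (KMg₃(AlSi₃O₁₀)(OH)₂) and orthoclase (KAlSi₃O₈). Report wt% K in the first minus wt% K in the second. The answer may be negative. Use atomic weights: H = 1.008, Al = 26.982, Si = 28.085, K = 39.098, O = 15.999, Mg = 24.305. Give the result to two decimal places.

-4.68 percentage points

M(KMg₃(AlSi₃O₁₀)(OH)₂) = 417.254 g/mol, so wt% K = 39.098/417.254 × 100 = 9.37%.
M(KAlSi₃O₈) = 278.327 g/mol, so wt% K = 39.098/278.327 × 100 = 14.05%.
9.37 − 14.05 = -4.68 pp.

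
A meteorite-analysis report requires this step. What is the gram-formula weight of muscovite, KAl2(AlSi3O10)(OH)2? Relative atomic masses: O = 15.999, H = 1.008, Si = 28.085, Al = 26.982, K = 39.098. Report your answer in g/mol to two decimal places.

398.30 g/mol

M = 1*39.098 + 3*26.982 + 3*28.085 + 12*15.999 + 2*1.008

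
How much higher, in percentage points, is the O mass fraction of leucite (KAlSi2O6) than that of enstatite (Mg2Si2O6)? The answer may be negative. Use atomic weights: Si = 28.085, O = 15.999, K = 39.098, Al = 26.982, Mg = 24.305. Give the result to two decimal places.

-3.83 percentage points

First mineral: 95.994 g O in 218.244 g formula = 43.98 wt% O.
Second mineral: 95.994 g O in 200.774 g formula = 47.81 wt% O.
43.98% − 47.81% gives a difference of -3.83 percentage points.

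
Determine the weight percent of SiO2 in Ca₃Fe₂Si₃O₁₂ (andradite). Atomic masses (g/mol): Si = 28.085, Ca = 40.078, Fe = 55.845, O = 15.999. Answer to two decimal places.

Formula mass = 508.167 g/mol.
3 Si → 3.0000 mol SiO2 per formula unit; M(SiO2) = 60.083, so SiO2 mass = 180.249 g.
180.249/508.167 × 100 = 35.47 wt%.

35.47 wt%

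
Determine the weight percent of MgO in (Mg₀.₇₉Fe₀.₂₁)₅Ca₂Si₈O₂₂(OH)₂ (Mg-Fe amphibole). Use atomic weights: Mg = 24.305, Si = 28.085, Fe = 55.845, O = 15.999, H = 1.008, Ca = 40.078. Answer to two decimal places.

M((Mg₀.₇₉Fe₀.₂₁)₅Ca₂Si₈O₂₂(OH)₂) = 845.470 g/mol; M(MgO) = 40.304 g/mol.
Moles MgO per formula unit = 3.95 Mg ÷ 1 = 3.9500.
MgO fraction = (3.9500 × 40.304) / 845.470 = 159.201/845.470 = 0.1883.

18.83 wt%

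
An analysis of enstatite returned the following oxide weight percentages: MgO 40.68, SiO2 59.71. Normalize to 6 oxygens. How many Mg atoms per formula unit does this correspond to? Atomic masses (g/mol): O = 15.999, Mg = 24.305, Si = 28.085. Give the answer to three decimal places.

2.021 Mg apfu

40.68 wt% MgO ÷ 40.304 g/mol = 1.00933 mol, giving 1.00933 Mg and 1.00933 O.
59.71 wt% SiO2 ÷ 60.083 g/mol = 0.99379 mol, giving 0.99379 Si and 1.98758 O.
Oxygen sums to 2.99691; scaling by 6/2.99691 = 2.00206 puts the formula on 6 O.
Mg: 1.00933 × 2.00206 = 2.021 atoms per formula unit.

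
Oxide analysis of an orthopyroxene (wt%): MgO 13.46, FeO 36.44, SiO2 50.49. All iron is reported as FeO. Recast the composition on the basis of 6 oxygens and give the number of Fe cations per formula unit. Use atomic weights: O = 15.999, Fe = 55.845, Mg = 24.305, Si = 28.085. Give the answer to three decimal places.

13.46 wt% MgO ÷ 40.304 g/mol = 0.33396 mol, giving 0.33396 Mg and 0.33396 O.
36.44 wt% FeO ÷ 71.844 g/mol = 0.50721 mol, giving 0.50721 Fe and 0.50721 O.
50.49 wt% SiO2 ÷ 60.083 g/mol = 0.84034 mol, giving 0.84034 Si and 1.68068 O.
Oxygen sums to 2.52185; scaling by 6/2.52185 = 2.37921 puts the formula on 6 O.
Fe: 0.50721 × 2.37921 = 1.207 atoms per formula unit.

1.207 Fe apfu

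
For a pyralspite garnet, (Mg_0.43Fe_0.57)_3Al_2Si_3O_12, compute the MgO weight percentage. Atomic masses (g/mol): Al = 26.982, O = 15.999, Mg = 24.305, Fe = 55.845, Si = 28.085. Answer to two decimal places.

M((Mg_0.43Fe_0.57)_3Al_2Si_3O_12) = 457.055 g/mol; M(MgO) = 40.304 g/mol.
Moles MgO per formula unit = 1.29 Mg ÷ 1 = 1.2900.
MgO fraction = (1.2900 × 40.304) / 457.055 = 51.992/457.055 = 0.1138.

11.38 wt%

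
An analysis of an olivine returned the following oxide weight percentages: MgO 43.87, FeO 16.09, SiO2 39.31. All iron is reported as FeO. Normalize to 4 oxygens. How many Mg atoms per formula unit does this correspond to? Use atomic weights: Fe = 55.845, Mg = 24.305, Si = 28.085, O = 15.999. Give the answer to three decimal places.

1.661 Mg apfu

MgO (M=40.304): mol = 1.08848; Mg = 1.08848, O = 1.08848.
FeO (M=71.844): mol = 0.22396; Fe = 0.22396, O = 0.22396.
SiO2 (M=60.083): mol = 0.65426; Si = 0.65426, O = 1.30852.
ΣO = 2.62096; factor = 4/ΣO = 1.52616.
Mg apfu = 1.08848 × 1.52616 = 1.661.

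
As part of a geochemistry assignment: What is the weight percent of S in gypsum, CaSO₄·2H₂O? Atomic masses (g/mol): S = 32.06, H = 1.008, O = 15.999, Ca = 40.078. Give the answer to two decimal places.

Molar mass of CaSO₄·2H₂O: 1·40.078 + 1·32.06 + 6·15.999 + 4·1.008 = 172.164 g/mol.
Mass of S per formula unit: 1 × 32.06 = 32.060 g.
Weight fraction S = 32.060 / 172.164 = 0.1862.

18.62 mass %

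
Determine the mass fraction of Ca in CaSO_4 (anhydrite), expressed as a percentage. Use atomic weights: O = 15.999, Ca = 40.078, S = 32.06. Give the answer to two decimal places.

29.44 wt%

M(CaSO_4) = 136.134 g/mol.
Ca contributes 1 × 40.078 = 40.078 g per mole.
40.078/136.134 = 0.2944 → 29.44%.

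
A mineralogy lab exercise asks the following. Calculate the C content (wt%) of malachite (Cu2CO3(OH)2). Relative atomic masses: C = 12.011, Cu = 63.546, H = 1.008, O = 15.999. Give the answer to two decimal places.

M(Cu2CO3(OH)2) = 221.114 g/mol.
C contributes 1 × 12.011 = 12.011 g per mole.
12.011/221.114 = 0.0543 → 5.43%.

5.43 wt%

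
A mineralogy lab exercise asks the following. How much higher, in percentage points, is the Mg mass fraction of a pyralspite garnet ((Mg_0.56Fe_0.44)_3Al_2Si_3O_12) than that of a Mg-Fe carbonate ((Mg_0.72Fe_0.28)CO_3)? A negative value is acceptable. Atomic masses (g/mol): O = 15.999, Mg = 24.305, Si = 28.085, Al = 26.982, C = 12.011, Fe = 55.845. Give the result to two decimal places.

Mg in (Mg_0.56Fe_0.44)_3Al_2Si_3O_12: molar mass 444.755 g/mol; 1.68×24.305 = 40.832 g → 9.18 wt%.
Mg in (Mg_0.72Fe_0.28)CO_3: molar mass 93.144 g/mol; 0.72×24.305 = 17.500 g → 18.79 wt%.
Difference = 9.18 − 18.79 = -9.61 percentage points.

-9.61 percentage points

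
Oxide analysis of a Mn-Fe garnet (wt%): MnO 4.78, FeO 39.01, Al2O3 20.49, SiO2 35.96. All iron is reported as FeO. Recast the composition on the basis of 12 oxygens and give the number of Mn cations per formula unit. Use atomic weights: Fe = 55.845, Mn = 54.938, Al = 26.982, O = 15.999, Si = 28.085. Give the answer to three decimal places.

0.335 Mn apfu

MnO: 4.78/70.937 = 0.06738 mol → 0.06738 mol Mn, 0.06738 mol O.
FeO: 39.01/71.844 = 0.54298 mol → 0.54298 mol Fe, 0.54298 mol O.
Al2O3: 20.49/101.961 = 0.20096 mol → 0.40192 mol Al, 0.60288 mol O.
SiO2: 35.96/60.083 = 0.59851 mol → 0.59851 mol Si, 1.19702 mol O.
Total oxygen = 2.41026 mol. Normalization factor = 12/2.41026 = 4.97872.
Mn per 12 O = 0.06738 × 4.97872 = 0.335.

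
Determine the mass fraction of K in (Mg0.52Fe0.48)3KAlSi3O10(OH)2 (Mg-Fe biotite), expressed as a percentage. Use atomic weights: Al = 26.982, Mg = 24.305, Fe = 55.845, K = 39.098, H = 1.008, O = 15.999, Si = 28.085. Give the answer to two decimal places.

8.45 weight percent

Molar mass of (Mg0.52Fe0.48)3KAlSi3O10(OH)2: 1.56·24.305 + 1.44·55.845 + 1·39.098 + 1·26.982 + 3·28.085 + 12·15.999 + 2·1.008 = 462.672 g/mol.
Mass of K per formula unit: 1 × 39.098 = 39.098 g.
Weight fraction K = 39.098 / 462.672 = 0.0845.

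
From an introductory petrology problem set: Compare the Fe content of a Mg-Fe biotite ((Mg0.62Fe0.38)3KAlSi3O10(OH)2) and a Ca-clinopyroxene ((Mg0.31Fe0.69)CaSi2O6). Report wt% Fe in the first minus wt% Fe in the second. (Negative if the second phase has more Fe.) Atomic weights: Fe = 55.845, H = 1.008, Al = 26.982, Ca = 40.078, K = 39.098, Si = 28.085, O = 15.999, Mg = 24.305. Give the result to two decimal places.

First mineral: 63.663 g Fe in 453.210 g formula = 14.05 wt% Fe.
Second mineral: 38.533 g Fe in 238.310 g formula = 16.17 wt% Fe.
14.05% − 16.17% gives a difference of -2.12 percentage points.

-2.12 percentage points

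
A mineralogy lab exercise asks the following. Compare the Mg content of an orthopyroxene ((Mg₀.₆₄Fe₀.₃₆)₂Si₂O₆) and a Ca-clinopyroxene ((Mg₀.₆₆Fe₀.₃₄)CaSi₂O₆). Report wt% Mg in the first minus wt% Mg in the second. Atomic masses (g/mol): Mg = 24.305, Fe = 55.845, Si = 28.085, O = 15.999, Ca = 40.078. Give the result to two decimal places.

6.86 percentage points

M((Mg₀.₆₄Fe₀.₃₆)₂Si₂O₆) = 223.483 g/mol, so wt% Mg = 31.110/223.483 × 100 = 13.92%.
M((Mg₀.₆₆Fe₀.₃₄)CaSi₂O₆) = 227.271 g/mol, so wt% Mg = 16.041/227.271 × 100 = 7.06%.
13.92 − 7.06 = 6.86 pp.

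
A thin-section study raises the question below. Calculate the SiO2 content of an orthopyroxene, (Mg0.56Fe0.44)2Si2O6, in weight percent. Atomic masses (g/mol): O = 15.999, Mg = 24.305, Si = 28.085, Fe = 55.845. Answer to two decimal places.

52.58 wt%

Molar mass of (Mg0.56Fe0.44)2Si2O6 = 1.12*24.305 + 0.88*55.845 + 2*28.085 + 6*15.999 = 228.529 g/mol.
Each formula unit contains 2 Si, equivalent to 2/1 = 2.0000 mol SiO2.
M(SiO2) = 1×28.085 + 2×15.999 = 60.083 g/mol.
Mass of SiO2 per formula unit = 2.0000 × 60.083 = 120.166 g.
SiO2 wt% = 120.166 / 228.529 × 100 = 52.58%.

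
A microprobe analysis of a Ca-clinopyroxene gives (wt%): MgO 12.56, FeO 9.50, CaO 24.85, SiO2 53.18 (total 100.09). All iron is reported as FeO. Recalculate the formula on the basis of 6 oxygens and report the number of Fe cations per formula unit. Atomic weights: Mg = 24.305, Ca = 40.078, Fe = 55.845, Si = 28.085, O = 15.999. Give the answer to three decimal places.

MgO (M=40.304): mol = 0.31163; Mg = 0.31163, O = 0.31163.
FeO (M=71.844): mol = 0.13223; Fe = 0.13223, O = 0.13223.
CaO (M=56.077): mol = 0.44314; Ca = 0.44314, O = 0.44314.
SiO2 (M=60.083): mol = 0.88511; Si = 0.88511, O = 1.77022.
ΣO = 2.65722; factor = 6/ΣO = 2.25800.
Fe apfu = 0.13223 × 2.25800 = 0.299.

0.299 Fe apfu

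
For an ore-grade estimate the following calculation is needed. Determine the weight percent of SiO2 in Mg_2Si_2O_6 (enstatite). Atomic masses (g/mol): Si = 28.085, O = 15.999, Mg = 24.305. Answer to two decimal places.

59.85 wt%

Molar mass of Mg_2Si_2O_6 = 2×24.305 + 2×28.085 + 6×15.999 = 200.774 g/mol.
Each formula unit contains 2 Si, equivalent to 2/1 = 2.0000 mol SiO2.
M(SiO2) = 1×28.085 + 2×15.999 = 60.083 g/mol.
Mass of SiO2 per formula unit = 2.0000 × 60.083 = 120.166 g.
SiO2 wt% = 120.166 / 200.774 × 100 = 59.85%.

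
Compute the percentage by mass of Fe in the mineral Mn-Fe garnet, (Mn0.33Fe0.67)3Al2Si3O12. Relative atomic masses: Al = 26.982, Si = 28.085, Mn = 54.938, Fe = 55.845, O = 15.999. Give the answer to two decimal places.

22.59 wt%

M((Mn0.33Fe0.67)3Al2Si3O12) = 496.844 g/mol.
Fe contributes 2.01 × 55.845 = 112.248 g per mole.
112.248/496.844 = 0.2259 → 22.59%.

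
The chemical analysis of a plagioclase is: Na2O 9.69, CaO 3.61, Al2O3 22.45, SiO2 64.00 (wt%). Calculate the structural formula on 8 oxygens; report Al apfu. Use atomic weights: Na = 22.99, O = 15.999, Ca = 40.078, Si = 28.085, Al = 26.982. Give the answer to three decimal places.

Na2O: 9.69/61.979 = 0.15634 mol → 0.31268 mol Na, 0.15634 mol O.
CaO: 3.61/56.077 = 0.06438 mol → 0.06438 mol Ca, 0.06438 mol O.
Al2O3: 22.45/101.961 = 0.22018 mol → 0.44036 mol Al, 0.66054 mol O.
SiO2: 64.00/60.083 = 1.06519 mol → 1.06519 mol Si, 2.13038 mol O.
Total oxygen = 3.01164 mol. Normalization factor = 8/3.01164 = 2.65636.
Al per 8 O = 0.44036 × 2.65636 = 1.170.

1.170 Al apfu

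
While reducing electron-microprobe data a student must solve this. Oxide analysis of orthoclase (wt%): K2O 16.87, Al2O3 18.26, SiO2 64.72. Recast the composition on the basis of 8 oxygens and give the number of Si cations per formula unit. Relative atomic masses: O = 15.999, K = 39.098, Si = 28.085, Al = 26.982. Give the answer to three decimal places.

3.002 Si apfu

16.87 wt% K2O ÷ 94.195 g/mol = 0.17910 mol, giving 0.35820 K and 0.17910 O.
18.26 wt% Al2O3 ÷ 101.961 g/mol = 0.17909 mol, giving 0.35818 Al and 0.53727 O.
64.72 wt% SiO2 ÷ 60.083 g/mol = 1.07718 mol, giving 1.07718 Si and 2.15436 O.
Oxygen sums to 2.87073; scaling by 8/2.87073 = 2.78675 puts the formula on 8 O.
Si: 1.07718 × 2.78675 = 3.002 atoms per formula unit.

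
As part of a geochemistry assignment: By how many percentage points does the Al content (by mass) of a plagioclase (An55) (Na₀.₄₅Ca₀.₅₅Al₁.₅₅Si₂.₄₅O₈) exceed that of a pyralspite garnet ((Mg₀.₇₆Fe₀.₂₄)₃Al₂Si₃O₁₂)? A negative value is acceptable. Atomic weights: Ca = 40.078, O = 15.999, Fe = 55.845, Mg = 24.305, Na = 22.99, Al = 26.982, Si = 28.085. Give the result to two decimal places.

2.76 percentage points

First mineral: 41.822 g Al in 271.011 g formula = 15.43 wt% Al.
Second mineral: 53.964 g Al in 425.831 g formula = 12.67 wt% Al.
15.43% − 12.67% gives a difference of 2.76 percentage points.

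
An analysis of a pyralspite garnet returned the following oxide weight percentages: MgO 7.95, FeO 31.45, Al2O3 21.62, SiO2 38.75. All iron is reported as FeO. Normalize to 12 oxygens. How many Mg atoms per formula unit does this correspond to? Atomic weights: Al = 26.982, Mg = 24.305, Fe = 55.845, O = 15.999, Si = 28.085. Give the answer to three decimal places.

0.924 Mg apfu

7.95 wt% MgO ÷ 40.304 g/mol = 0.19725 mol, giving 0.19725 Mg and 0.19725 O.
31.45 wt% FeO ÷ 71.844 g/mol = 0.43775 mol, giving 0.43775 Fe and 0.43775 O.
21.62 wt% Al2O3 ÷ 101.961 g/mol = 0.21204 mol, giving 0.42408 Al and 0.63612 O.
38.75 wt% SiO2 ÷ 60.083 g/mol = 0.64494 mol, giving 0.64494 Si and 1.28988 O.
Oxygen sums to 2.56100; scaling by 12/2.56100 = 4.68567 puts the formula on 12 O.
Mg: 0.19725 × 4.68567 = 0.924 atoms per formula unit.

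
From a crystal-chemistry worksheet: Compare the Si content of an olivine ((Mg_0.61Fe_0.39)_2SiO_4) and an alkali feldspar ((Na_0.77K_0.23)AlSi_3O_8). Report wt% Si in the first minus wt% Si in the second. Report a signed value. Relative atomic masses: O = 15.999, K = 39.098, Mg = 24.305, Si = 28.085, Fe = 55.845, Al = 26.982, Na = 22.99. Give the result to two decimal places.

Si in (Mg_0.61Fe_0.39)_2SiO_4: molar mass 165.292 g/mol; 1×28.085 = 28.085 g → 16.99 wt%.
Si in (Na_0.77K_0.23)AlSi_3O_8: molar mass 265.924 g/mol; 3×28.085 = 84.255 g → 31.68 wt%.
Difference = 16.99 − 31.68 = -14.69 percentage points.

-14.69 percentage points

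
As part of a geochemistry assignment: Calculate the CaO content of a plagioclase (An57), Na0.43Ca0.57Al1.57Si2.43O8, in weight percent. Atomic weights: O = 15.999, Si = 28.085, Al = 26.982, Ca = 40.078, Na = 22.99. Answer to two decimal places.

M(Na0.43Ca0.57Al1.57Si2.43O8) = 271.330 g/mol; M(CaO) = 56.077 g/mol.
Moles CaO per formula unit = 0.57 Ca ÷ 1 = 0.5700.
CaO fraction = (0.5700 × 56.077) / 271.330 = 31.964/271.330 = 0.1178.

11.78 wt%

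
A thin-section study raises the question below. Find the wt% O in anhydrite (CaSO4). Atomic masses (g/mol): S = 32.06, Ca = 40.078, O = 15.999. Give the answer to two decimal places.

M(CaSO4) = 136.134 g/mol.
O contributes 4 × 15.999 = 63.996 g per mole.
63.996/136.134 = 0.4701 → 47.01%.

47.01 wt%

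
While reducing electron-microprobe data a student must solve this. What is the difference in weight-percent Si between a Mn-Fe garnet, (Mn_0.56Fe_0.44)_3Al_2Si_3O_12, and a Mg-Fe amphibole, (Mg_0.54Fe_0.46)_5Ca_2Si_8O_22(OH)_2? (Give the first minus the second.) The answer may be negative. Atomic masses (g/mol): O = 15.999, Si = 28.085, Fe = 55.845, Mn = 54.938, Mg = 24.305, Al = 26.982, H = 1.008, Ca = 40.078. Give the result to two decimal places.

First mineral: 84.255 g Si in 496.218 g formula = 16.98 wt% Si.
Second mineral: 224.680 g Si in 884.895 g formula = 25.39 wt% Si.
16.98% − 25.39% gives a difference of -8.41 percentage points.

-8.41 percentage points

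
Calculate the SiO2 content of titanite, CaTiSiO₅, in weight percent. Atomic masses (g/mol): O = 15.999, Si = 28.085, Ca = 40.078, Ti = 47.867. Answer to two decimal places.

Formula mass = 196.025 g/mol.
1 Si → 1.0000 mol SiO2 per formula unit; M(SiO2) = 60.083, so SiO2 mass = 60.083 g.
60.083/196.025 × 100 = 30.65 wt%.

30.65 wt%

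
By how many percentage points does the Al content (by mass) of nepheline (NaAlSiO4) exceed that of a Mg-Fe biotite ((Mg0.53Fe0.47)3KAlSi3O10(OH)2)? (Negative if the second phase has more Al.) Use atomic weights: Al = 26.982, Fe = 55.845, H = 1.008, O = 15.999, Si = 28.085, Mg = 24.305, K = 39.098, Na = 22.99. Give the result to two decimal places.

M(NaAlSiO4) = 142.053 g/mol, so wt% Al = 26.982/142.053 × 100 = 18.99%.
M((Mg0.53Fe0.47)3KAlSi3O10(OH)2) = 461.725 g/mol, so wt% Al = 26.982/461.725 × 100 = 5.84%.
18.99 − 5.84 = 13.15 pp.

13.15 percentage points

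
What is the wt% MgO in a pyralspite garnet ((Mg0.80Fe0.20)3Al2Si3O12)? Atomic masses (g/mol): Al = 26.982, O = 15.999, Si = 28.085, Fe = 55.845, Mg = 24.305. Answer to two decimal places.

22.92 wt%

Molar mass of (Mg0.80Fe0.20)3Al2Si3O12 = 2.40·24.305 + 0.60·55.845 + 2·26.982 + 3·28.085 + 12·15.999 = 422.046 g/mol.
Each formula unit contains 2.40 Mg, equivalent to 2.40/1 = 2.4000 mol MgO.
M(MgO) = 1×24.305 + 1×15.999 = 40.304 g/mol.
Mass of MgO per formula unit = 2.4000 × 40.304 = 96.730 g.
MgO wt% = 96.730 / 422.046 × 100 = 22.92%.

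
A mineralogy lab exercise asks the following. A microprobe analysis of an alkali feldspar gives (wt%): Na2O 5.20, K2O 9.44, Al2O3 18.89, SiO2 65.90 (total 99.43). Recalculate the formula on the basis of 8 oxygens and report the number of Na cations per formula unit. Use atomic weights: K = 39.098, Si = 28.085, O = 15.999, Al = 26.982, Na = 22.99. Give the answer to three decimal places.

Na2O (M=61.979): mol = 0.08390; Na = 0.16780, O = 0.08390.
K2O (M=94.195): mol = 0.10022; K = 0.20044, O = 0.10022.
Al2O3 (M=101.961): mol = 0.18527; Al = 0.37054, O = 0.55581.
SiO2 (M=60.083): mol = 1.09682; Si = 1.09682, O = 2.19364.
ΣO = 2.93357; factor = 8/ΣO = 2.72705.
Na apfu = 0.16780 × 2.72705 = 0.458.

0.458 Na apfu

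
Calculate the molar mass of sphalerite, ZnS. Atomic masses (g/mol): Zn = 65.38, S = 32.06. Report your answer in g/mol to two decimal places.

97.44 g/mol

The formula mass is the sum 1×65.38 + 1×32.06.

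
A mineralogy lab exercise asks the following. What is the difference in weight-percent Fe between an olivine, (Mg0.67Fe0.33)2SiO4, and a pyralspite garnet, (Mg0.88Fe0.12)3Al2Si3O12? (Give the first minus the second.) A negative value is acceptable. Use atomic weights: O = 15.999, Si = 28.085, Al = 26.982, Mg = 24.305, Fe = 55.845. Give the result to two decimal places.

M((Mg0.67Fe0.33)2SiO4) = 161.507 g/mol, so wt% Fe = 36.858/161.507 × 100 = 22.82%.
M((Mg0.88Fe0.12)3Al2Si3O12) = 414.476 g/mol, so wt% Fe = 20.104/414.476 × 100 = 4.85%.
22.82 − 4.85 = 17.97 pp.

17.97 percentage points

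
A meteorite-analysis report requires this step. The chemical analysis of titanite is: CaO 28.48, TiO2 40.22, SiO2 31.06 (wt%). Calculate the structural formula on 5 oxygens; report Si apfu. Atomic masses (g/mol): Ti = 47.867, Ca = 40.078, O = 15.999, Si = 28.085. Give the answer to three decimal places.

28.48 wt% CaO ÷ 56.077 g/mol = 0.50787 mol, giving 0.50787 Ca and 0.50787 O.
40.22 wt% TiO2 ÷ 79.865 g/mol = 0.50360 mol, giving 0.50360 Ti and 1.00720 O.
31.06 wt% SiO2 ÷ 60.083 g/mol = 0.51695 mol, giving 0.51695 Si and 1.03390 O.
Oxygen sums to 2.54897; scaling by 5/2.54897 = 1.96158 puts the formula on 5 O.
Si: 0.51695 × 1.96158 = 1.014 atoms per formula unit.

1.014 Si apfu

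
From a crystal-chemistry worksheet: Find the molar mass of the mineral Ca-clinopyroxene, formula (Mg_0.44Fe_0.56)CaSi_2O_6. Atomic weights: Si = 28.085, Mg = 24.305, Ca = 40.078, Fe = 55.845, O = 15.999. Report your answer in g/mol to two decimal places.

234.21 g/mol

The formula mass is the sum 0.44*24.305 + 0.56*55.845 + 1*40.078 + 2*28.085 + 6*15.999.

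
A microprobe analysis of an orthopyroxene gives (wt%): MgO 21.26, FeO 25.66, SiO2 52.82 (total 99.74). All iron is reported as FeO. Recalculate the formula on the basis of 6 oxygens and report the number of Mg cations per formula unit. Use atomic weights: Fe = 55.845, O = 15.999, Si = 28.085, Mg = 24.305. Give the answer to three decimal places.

1.198 Mg apfu

MgO: 21.26/40.304 = 0.52749 mol → 0.52749 mol Mg, 0.52749 mol O.
FeO: 25.66/71.844 = 0.35716 mol → 0.35716 mol Fe, 0.35716 mol O.
SiO2: 52.82/60.083 = 0.87912 mol → 0.87912 mol Si, 1.75824 mol O.
Total oxygen = 2.64289 mol. Normalization factor = 6/2.64289 = 2.27024.
Mg per 6 O = 0.52749 × 2.27024 = 1.198.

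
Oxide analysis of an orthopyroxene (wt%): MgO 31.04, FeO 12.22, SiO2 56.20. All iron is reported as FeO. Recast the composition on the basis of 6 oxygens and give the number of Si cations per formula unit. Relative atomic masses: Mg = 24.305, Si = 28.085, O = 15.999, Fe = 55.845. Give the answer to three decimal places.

1.997 Si apfu

MgO: 31.04/40.304 = 0.77015 mol → 0.77015 mol Mg, 0.77015 mol O.
FeO: 12.22/71.844 = 0.17009 mol → 0.17009 mol Fe, 0.17009 mol O.
SiO2: 56.20/60.083 = 0.93537 mol → 0.93537 mol Si, 1.87074 mol O.
Total oxygen = 2.81098 mol. Normalization factor = 6/2.81098 = 2.13449.
Si per 6 O = 0.93537 × 2.13449 = 1.997.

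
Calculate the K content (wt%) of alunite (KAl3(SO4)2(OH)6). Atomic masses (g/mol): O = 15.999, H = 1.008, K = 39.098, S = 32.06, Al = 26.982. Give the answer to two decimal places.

Molar mass of KAl3(SO4)2(OH)6: 1×39.098 + 3×26.982 + 2×32.06 + 14×15.999 + 6×1.008 = 414.198 g/mol.
Mass of K per formula unit: 1 × 39.098 = 39.098 g.
Weight fraction K = 39.098 / 414.198 = 0.0944.

9.44 wt%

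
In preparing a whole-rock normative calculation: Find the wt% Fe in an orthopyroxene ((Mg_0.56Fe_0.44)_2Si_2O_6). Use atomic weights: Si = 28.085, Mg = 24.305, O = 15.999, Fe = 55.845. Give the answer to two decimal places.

Formula mass = 1.12×24.305 + 0.88×55.845 + 2×28.085 + 6×15.999 = 228.529 g/mol, of which 49.144 g is Fe.
So Fe makes up 49.144/228.529 = 0.2150 of the mass, i.e. 21.50%.

21.50 weight percent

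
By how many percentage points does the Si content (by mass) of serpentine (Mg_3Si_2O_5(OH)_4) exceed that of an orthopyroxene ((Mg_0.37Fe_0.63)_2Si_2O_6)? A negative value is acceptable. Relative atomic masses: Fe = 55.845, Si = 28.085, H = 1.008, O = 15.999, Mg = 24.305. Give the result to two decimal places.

-3.08 percentage points

Si in Mg_3Si_2O_5(OH)_4: molar mass 277.108 g/mol; 2×28.085 = 56.170 g → 20.27 wt%.
Si in (Mg_0.37Fe_0.63)_2Si_2O_6: molar mass 240.514 g/mol; 2×28.085 = 56.170 g → 23.35 wt%.
Difference = 20.27 − 23.35 = -3.08 percentage points.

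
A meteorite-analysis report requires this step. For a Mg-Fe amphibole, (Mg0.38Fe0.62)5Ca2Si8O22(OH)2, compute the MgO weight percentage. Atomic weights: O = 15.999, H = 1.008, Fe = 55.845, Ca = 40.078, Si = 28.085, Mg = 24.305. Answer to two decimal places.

8.41 wt%

Formula mass = 910.127 g/mol.
1.90 Mg → 1.9000 mol MgO per formula unit; M(MgO) = 40.304, so MgO mass = 76.578 g.
76.578/910.127 × 100 = 8.41 wt%.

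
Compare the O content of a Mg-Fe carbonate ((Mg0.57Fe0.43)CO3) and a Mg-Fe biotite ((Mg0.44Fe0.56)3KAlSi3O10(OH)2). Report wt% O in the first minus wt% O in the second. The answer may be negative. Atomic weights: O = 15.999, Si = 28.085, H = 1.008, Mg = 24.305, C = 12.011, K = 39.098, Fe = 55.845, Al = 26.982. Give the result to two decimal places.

O in (Mg0.57Fe0.43)CO3: molar mass 97.875 g/mol; 3×15.999 = 47.997 g → 49.04 wt%.
O in (Mg0.44Fe0.56)3KAlSi3O10(OH)2: molar mass 470.241 g/mol; 12×15.999 = 191.988 g → 40.83 wt%.
Difference = 49.04 − 40.83 = 8.21 percentage points.

8.21 percentage points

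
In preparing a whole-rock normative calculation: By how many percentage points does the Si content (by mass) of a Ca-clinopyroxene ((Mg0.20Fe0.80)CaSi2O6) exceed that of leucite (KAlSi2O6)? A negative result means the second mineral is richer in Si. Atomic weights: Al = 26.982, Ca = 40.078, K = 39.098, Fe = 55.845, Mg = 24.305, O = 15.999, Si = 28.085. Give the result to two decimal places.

M((Mg0.20Fe0.80)CaSi2O6) = 241.779 g/mol, so wt% Si = 56.170/241.779 × 100 = 23.23%.
M(KAlSi2O6) = 218.244 g/mol, so wt% Si = 56.170/218.244 × 100 = 25.74%.
23.23 − 25.74 = -2.51 pp.

-2.51 percentage points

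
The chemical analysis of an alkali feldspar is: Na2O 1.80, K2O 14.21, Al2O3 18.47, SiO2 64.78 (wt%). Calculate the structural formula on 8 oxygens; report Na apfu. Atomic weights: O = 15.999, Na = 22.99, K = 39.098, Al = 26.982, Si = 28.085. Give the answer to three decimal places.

1.80 wt% Na2O ÷ 61.979 g/mol = 0.02904 mol, giving 0.05808 Na and 0.02904 O.
14.21 wt% K2O ÷ 94.195 g/mol = 0.15086 mol, giving 0.30172 K and 0.15086 O.
18.47 wt% Al2O3 ÷ 101.961 g/mol = 0.18115 mol, giving 0.36230 Al and 0.54345 O.
64.78 wt% SiO2 ÷ 60.083 g/mol = 1.07818 mol, giving 1.07818 Si and 2.15636 O.
Oxygen sums to 2.87971; scaling by 8/2.87971 = 2.77806 puts the formula on 8 O.
Na: 0.05808 × 2.77806 = 0.161 atoms per formula unit.

0.161 Na apfu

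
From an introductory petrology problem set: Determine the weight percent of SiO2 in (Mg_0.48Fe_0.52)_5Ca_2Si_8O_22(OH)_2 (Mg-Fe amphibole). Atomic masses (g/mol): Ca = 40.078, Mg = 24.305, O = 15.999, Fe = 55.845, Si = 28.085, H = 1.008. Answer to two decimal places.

Formula mass = 894.357 g/mol.
8 Si → 8.0000 mol SiO2 per formula unit; M(SiO2) = 60.083, so SiO2 mass = 480.664 g.
480.664/894.357 × 100 = 53.74 wt%.

53.74 wt%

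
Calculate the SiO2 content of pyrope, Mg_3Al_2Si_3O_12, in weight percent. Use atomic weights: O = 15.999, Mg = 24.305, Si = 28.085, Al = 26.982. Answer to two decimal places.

44.71 wt%

Molar mass of Mg_3Al_2Si_3O_12 = 3×24.305 + 2×26.982 + 3×28.085 + 12×15.999 = 403.122 g/mol.
Each formula unit contains 3 Si, equivalent to 3/1 = 3.0000 mol SiO2.
M(SiO2) = 1×28.085 + 2×15.999 = 60.083 g/mol.
Mass of SiO2 per formula unit = 3.0000 × 60.083 = 180.249 g.
SiO2 wt% = 180.249 / 403.122 × 100 = 44.71%.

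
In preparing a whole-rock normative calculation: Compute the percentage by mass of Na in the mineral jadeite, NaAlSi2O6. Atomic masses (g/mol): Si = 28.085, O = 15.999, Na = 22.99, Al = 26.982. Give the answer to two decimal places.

Molar mass of NaAlSi2O6: 1*22.99 + 1*26.982 + 2*28.085 + 6*15.999 = 202.136 g/mol.
Mass of Na per formula unit: 1 × 22.99 = 22.990 g.
Weight fraction Na = 22.990 / 202.136 = 0.1137.

11.37 wt%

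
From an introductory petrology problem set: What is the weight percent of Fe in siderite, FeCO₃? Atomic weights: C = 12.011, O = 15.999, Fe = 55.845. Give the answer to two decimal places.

Formula mass = 1×55.845 + 1×12.011 + 3×15.999 = 115.853 g/mol, of which 55.845 g is Fe.
So Fe makes up 55.845/115.853 = 0.4820 of the mass, i.e. 48.20%.

48.20 mass %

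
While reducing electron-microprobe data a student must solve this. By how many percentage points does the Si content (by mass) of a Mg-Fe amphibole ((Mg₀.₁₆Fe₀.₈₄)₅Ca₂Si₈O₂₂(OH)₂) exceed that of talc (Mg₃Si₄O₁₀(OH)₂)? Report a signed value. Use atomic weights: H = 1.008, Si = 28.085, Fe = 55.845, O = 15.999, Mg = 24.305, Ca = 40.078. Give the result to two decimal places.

-5.84 percentage points

Si in (Mg₀.₁₆Fe₀.₈₄)₅Ca₂Si₈O₂₂(OH)₂: molar mass 944.821 g/mol; 8×28.085 = 224.680 g → 23.78 wt%.
Si in Mg₃Si₄O₁₀(OH)₂: molar mass 379.259 g/mol; 4×28.085 = 112.340 g → 29.62 wt%.
Difference = 23.78 − 29.62 = -5.84 percentage points.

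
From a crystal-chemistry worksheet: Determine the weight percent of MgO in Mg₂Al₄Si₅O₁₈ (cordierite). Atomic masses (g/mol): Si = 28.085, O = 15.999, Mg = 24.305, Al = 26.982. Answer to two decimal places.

M(Mg₂Al₄Si₅O₁₈) = 584.945 g/mol; M(MgO) = 40.304 g/mol.
Moles MgO per formula unit = 2 Mg ÷ 1 = 2.0000.
MgO fraction = (2.0000 × 40.304) / 584.945 = 80.608/584.945 = 0.1378.

13.78 wt%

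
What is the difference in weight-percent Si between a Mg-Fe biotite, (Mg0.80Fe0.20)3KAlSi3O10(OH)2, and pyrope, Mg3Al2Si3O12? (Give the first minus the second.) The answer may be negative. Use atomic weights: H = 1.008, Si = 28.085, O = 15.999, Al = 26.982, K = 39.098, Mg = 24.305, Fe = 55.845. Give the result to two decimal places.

-1.58 percentage points

First mineral: 84.255 g Si in 436.178 g formula = 19.32 wt% Si.
Second mineral: 84.255 g Si in 403.122 g formula = 20.90 wt% Si.
19.32% − 20.90% gives a difference of -1.58 percentage points.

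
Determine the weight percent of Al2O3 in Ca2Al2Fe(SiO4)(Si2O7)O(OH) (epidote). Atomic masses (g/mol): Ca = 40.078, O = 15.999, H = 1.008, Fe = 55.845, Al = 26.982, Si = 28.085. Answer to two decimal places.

21.10 wt%

Formula mass = 483.215 g/mol.
2 Al → 1.0000 mol Al2O3 per formula unit; M(Al2O3) = 101.961, so Al2O3 mass = 101.961 g.
101.961/483.215 × 100 = 21.10 wt%.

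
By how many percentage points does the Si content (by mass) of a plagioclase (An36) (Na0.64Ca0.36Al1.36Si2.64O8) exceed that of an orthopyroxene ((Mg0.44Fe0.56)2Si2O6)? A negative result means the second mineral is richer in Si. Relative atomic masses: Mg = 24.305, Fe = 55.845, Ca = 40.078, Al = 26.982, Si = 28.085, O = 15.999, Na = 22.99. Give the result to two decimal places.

3.88 percentage points

First mineral: 74.144 g Si in 267.974 g formula = 27.67 wt% Si.
Second mineral: 56.170 g Si in 236.099 g formula = 23.79 wt% Si.
27.67% − 23.79% gives a difference of 3.88 percentage points.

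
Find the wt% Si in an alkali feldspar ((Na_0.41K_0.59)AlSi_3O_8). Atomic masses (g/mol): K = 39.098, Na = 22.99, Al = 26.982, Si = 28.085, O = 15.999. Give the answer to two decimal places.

31.01 mass %

Formula mass = 0.41·22.99 + 0.59·39.098 + 1·26.982 + 3·28.085 + 8·15.999 = 271.723 g/mol, of which 84.255 g is Si.
So Si makes up 84.255/271.723 = 0.3101 of the mass, i.e. 31.01%.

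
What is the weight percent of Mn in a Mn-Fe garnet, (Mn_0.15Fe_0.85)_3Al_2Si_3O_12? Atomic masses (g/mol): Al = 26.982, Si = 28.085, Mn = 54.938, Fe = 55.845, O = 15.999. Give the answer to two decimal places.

4.97 wt%

Molar mass of (Mn_0.15Fe_0.85)_3Al_2Si_3O_12: 0.45×54.938 + 2.55×55.845 + 2×26.982 + 3×28.085 + 12×15.999 = 497.334 g/mol.
Mass of Mn per formula unit: 0.45 × 54.938 = 24.722 g.
Weight fraction Mn = 24.722 / 497.334 = 0.0497.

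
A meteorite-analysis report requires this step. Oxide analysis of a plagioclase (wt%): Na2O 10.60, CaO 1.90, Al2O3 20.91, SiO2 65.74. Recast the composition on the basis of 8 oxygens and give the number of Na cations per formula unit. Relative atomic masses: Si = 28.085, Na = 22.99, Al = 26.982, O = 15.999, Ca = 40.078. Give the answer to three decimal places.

0.910 Na apfu

Na2O: 10.60/61.979 = 0.17103 mol → 0.34206 mol Na, 0.17103 mol O.
CaO: 1.90/56.077 = 0.03388 mol → 0.03388 mol Ca, 0.03388 mol O.
Al2O3: 20.91/101.961 = 0.20508 mol → 0.41016 mol Al, 0.61524 mol O.
SiO2: 65.74/60.083 = 1.09415 mol → 1.09415 mol Si, 2.18830 mol O.
Total oxygen = 3.00845 mol. Normalization factor = 8/3.00845 = 2.65918.
Na per 8 O = 0.34206 × 2.65918 = 0.910.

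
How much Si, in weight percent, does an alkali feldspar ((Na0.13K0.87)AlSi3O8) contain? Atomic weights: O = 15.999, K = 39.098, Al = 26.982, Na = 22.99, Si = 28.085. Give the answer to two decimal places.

Formula mass = 0.13×22.99 + 0.87×39.098 + 1×26.982 + 3×28.085 + 8×15.999 = 276.233 g/mol, of which 84.255 g is Si.
So Si makes up 84.255/276.233 = 0.3050 of the mass, i.e. 30.50%.

30.50 weight percent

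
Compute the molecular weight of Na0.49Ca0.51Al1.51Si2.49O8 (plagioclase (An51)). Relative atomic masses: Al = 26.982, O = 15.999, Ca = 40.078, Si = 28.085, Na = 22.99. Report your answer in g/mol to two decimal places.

270.37 g/mol

M = 0.49·22.99 + 0.51·40.078 + 1.51·26.982 + 2.49·28.085 + 8·15.999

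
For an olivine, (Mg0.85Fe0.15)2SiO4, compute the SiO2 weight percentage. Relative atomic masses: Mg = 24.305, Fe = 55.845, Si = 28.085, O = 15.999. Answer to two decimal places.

Molar mass of (Mg0.85Fe0.15)2SiO4 = 1.70·24.305 + 0.30·55.845 + 1·28.085 + 4·15.999 = 150.153 g/mol.
Each formula unit contains 1 Si, equivalent to 1/1 = 1.0000 mol SiO2.
M(SiO2) = 1×28.085 + 2×15.999 = 60.083 g/mol.
Mass of SiO2 per formula unit = 1.0000 × 60.083 = 60.083 g.
SiO2 wt% = 60.083 / 150.153 × 100 = 40.01%.

40.01 wt%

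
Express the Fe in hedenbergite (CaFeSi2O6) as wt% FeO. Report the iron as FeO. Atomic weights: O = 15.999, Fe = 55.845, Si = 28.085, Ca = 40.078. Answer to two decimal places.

28.96 wt%

Formula mass = 248.087 g/mol.
1 Fe → 1.0000 mol FeO per formula unit; M(FeO) = 71.844, so FeO mass = 71.844 g.
71.844/248.087 × 100 = 28.96 wt%.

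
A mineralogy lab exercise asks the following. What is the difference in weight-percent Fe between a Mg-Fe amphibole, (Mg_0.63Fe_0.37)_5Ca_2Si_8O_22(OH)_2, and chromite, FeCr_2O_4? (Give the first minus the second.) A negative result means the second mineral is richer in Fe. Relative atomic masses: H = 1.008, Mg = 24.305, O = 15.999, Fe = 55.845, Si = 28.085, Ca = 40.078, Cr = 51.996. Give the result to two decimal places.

-13.08 percentage points

M((Mg_0.63Fe_0.37)_5Ca_2Si_8O_22(OH)_2) = 870.702 g/mol, so wt% Fe = 103.313/870.702 × 100 = 11.87%.
M(FeCr_2O_4) = 223.833 g/mol, so wt% Fe = 55.845/223.833 × 100 = 24.95%.
11.87 − 24.95 = -13.08 pp.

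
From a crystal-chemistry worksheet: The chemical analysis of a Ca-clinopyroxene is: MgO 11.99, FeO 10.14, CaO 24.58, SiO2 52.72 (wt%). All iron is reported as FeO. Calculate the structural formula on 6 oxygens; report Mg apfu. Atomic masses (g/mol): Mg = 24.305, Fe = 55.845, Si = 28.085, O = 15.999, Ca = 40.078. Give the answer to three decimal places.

MgO (M=40.304): mol = 0.29749; Mg = 0.29749, O = 0.29749.
FeO (M=71.844): mol = 0.14114; Fe = 0.14114, O = 0.14114.
CaO (M=56.077): mol = 0.43833; Ca = 0.43833, O = 0.43833.
SiO2 (M=60.083): mol = 0.87745; Si = 0.87745, O = 1.75490.
ΣO = 2.63186; factor = 6/ΣO = 2.27976.
Mg apfu = 0.29749 × 2.27976 = 0.678.

0.678 Mg apfu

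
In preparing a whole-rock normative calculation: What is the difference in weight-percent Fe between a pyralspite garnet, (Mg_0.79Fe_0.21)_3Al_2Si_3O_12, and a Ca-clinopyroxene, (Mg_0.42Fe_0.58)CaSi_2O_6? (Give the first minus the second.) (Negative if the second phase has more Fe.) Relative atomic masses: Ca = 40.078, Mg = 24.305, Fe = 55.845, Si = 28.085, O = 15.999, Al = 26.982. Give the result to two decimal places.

M((Mg_0.79Fe_0.21)_3Al_2Si_3O_12) = 422.992 g/mol, so wt% Fe = 35.182/422.992 × 100 = 8.32%.
M((Mg_0.42Fe_0.58)CaSi_2O_6) = 234.840 g/mol, so wt% Fe = 32.390/234.840 × 100 = 13.79%.
8.32 − 13.79 = -5.47 pp.

-5.47 percentage points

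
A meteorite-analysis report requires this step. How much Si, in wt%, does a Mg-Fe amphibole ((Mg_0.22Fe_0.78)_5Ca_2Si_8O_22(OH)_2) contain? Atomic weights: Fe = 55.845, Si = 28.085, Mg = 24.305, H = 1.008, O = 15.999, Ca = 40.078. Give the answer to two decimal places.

M((Mg_0.22Fe_0.78)_5Ca_2Si_8O_22(OH)_2) = 935.359 g/mol.
Si contributes 8 × 28.085 = 224.680 g per mole.
224.680/935.359 = 0.2402 → 24.02%.

24.02 wt%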